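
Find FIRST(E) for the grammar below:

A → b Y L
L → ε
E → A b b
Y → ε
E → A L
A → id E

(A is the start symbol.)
{ 'b', 'id' }

FIRST sets of the other non-terminals involved (by the same procedure, iterated to a fixed point):
  FIRST(A) = { 'b', 'id' }

From E → A b b:
  - A is a non-terminal: add FIRST(A) \ {ε} = { 'b', 'id' }
    A is not nullable, so stop
From E → A L:
  - A is a non-terminal: add FIRST(A) \ {ε} = { 'b', 'id' }
    A is not nullable, so stop

Collecting: FIRST(E) = { 'b', 'id' }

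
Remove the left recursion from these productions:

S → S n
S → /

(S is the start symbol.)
S → / S'
S' → n S'
S' → ε

S is directly left-recursive. The standard transformation for
  A → A α₁ | ... | A α_m | β₁ | ... | β_n
is
  A  → β₁ A' | ... | β_n A'
  A' → α₁ A' | ... | α_m A' | ε

S → / becomes S → / S'
S → S n becomes S' → n S'
Add S' → ε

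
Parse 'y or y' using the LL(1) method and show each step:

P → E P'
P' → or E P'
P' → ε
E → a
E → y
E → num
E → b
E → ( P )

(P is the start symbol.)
Stack is shown with the top on the left.

Stack      Input     Action
---------------------------
P $        y or y $  output P → E P'
E P' $     y or y $  output E → y
y P' $     y or y $  match 'y'
P' $       or y $    output P' → or E P'
or E P' $  or y $    match 'or'
E P' $     y $       output E → y
y P' $     y $       match 'y'
P' $       $         output P' → ε
$          $         accept

The string is accepted.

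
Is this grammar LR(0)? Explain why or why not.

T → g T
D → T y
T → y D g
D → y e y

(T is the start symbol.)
Yes, the grammar is LR(0)

A grammar is LR(0) if no state in the canonical LR(0) collection has:
  - both a shift item (dot before a terminal) and a complete item (shift-reduce conflict), or
  - two or more complete items (reduce-reduce conflict; the accept item [T' → T .] counts as a complete item here).

Augment with T' → T and build the canonical LR(0) collection (I0 = CLOSURE({[T' → . T]}), then GOTO on every symbol after a dot until no new states appear). It has 12 states:
  I0: { [T → . g T], [T → . y D g], [T' → . T] }  — shift
  I1: { [T' → T .] }  — accept
  I2: { [T → . g T], [T → . y D g], [T → g . T] }  — shift
  I3: { [D → . T y], [D → . y e y], [T → . g T], [T → . y D g], [T → y . D g] }  — shift
  I4: { [T → y D . g] }  — shift
  I5: { [D → T . y] }  — shift
  I6: { [D → . T y], [D → . y e y], [D → y . e y], [T → . g T], [T → . y D g], [T → y . D g] }  — shift
  I7: { [D → y e . y] }  — shift
  I8: { [D → y e y .] }  — reduce
  I9: { [D → T y .] }  — reduce
  I10: { [T → y D g .] }  — reduce
  I11: { [T → g T .] }  — reduce

Every state is either a pure shift/goto state or contains exactly one complete item and nothing to shift — no conflicts. The grammar is LR(0).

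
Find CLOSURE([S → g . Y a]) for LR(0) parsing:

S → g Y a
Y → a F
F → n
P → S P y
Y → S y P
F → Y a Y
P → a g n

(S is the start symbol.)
Start with: [S → g . Y a]
  [S → g . Y a] has the dot before Y: add [Y → . a F], [Y → . S y P]
  [Y → . S y P] has the dot before S: add [S → . g Y a]
No further items can be added.

CLOSURE = { [S → . g Y a], [S → g . Y a], [Y → . S y P], [Y → . a F] }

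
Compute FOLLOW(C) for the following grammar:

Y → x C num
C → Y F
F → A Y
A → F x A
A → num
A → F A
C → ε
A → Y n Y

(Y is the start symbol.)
{ 'num' }

To compute FOLLOW(C), find every occurrence of C on a right-hand side N → α C β: add FIRST(β) \ {ε}, and if β is empty or nullable also add FOLLOW(N). Iterate to a fixed point.

In Y → x C num: C is followed by num, add FIRST(num) \ {ε} = { 'num' }

Taking the union: FOLLOW(C) = { 'num' }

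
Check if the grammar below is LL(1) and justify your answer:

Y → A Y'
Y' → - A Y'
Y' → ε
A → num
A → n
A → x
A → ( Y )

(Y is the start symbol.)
A grammar is LL(1) if for each non-terminal N with multiple productions, the predict sets of those productions are pairwise disjoint, where PREDICT(N → α) = (FIRST(α) \ {ε}) ∪ (FOLLOW(N) if α ⇒* ε).

Relevant sets:
  FOLLOW(Y') = { $, ')' }

For Y':
  PREDICT(Y' → '-' A Y') = { '-' }
  PREDICT(Y' → ε) = { $, ')' }
For A:
  PREDICT(A → num) = { 'num' }
  PREDICT(A → n) = { 'n' }
  PREDICT(A → x) = { 'x' }
  PREDICT(A → '(' Y ')') = { '(' }
Y has a single production, so nothing to check there.

All predict sets are disjoint. The grammar IS LL(1).

Answer: Yes, the grammar is LL(1).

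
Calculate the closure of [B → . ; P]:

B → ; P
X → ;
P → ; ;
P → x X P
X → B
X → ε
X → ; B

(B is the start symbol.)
Start with: [B → . ; P]
The dot precedes the terminal ';', so nothing is added.

CLOSURE = { [B → . ; P] }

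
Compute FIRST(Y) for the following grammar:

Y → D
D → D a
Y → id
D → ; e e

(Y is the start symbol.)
To compute FIRST(Y), examine every production with Y on the left-hand side, reading each right-hand side left to right until a non-nullable symbol is reached.

FIRST sets of the other non-terminals involved (by the same procedure, iterated to a fixed point):
  FIRST(D) = { ';' }

From Y → D:
  - D is a non-terminal: add FIRST(D) \ {ε} = { ';' }
    D is not nullable, so stop
From Y → id:
  - id is a terminal: add 'id' and stop

Collecting: FIRST(Y) = { ';', 'id' }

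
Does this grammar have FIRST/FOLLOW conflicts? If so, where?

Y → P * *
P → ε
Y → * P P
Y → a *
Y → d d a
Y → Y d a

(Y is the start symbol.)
No FIRST/FOLLOW conflicts.

Nullable non-terminals: P.
P has a nullable alternative but only one production, so nothing to check.

Y has no nullable alternative, so no FIRST/FOLLOW check is needed there.

No FIRST/FOLLOW conflicts found.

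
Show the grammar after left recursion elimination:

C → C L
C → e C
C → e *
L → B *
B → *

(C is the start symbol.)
C → e C C'
C → e * C'
C' → L C'
C' → ε
L → B *
B → *

C is directly left-recursive. The standard transformation for
  A → A α₁ | ... | A α_m | β₁ | ... | β_n
is
  A  → β₁ A' | ... | β_n A'
  A' → α₁ A' | ... | α_m A' | ε

C → e C becomes C → e C C'
C → e * becomes C → e * C'
C → C L becomes C' → L C'
Add C' → ε

Productions for other non-terminals are unchanged:
  L → B *
  B → *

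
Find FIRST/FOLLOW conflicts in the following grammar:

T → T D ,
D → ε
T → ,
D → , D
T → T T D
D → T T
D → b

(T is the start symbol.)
Yes. D → ',' D with FOLLOW(D) on { ',' }; D → T T with FOLLOW(D) on { ',' }; D → b with FOLLOW(D) on { 'b' }

Nullable non-terminals: D.
FIRST sets used below: FIRST(T) = { ',' }

D: nullable alternative(s) D → ε; FOLLOW(D) = { $, ',', 'b' }
  D → ε: FIRST \ {ε} = { } — this is the only nullable alternative, skip
  D → , D: FIRST \ {ε} = { ',' } — overlaps FOLLOW(D) on { ',' }: CONFLICT
  D → T T: FIRST \ {ε} = { ',' } — overlaps FOLLOW(D) on { ',' }: CONFLICT
  D → b: FIRST \ {ε} = { 'b' } — overlaps FOLLOW(D) on { 'b' }: CONFLICT

T has no nullable alternative, so no FIRST/FOLLOW check is needed there.

So the grammar has 3 FIRST/FOLLOW conflicts (marked CONFLICT above).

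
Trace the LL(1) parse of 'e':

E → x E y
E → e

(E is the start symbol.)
LL(1) parsing maintains a stack (initially the start symbol over $) and the input. At each step: if the stack top is a terminal, match it against the current input token; if it is a non-terminal N, replace it with the RHS of M[N, lookahead] (the unique production whose predict set contains the lookahead).

Stack is shown with the top on the left.

Stack  Input  Action
--------------------
E $    e $    output E → e
e $    e $    match 'e'
$      $      accept

The string is accepted.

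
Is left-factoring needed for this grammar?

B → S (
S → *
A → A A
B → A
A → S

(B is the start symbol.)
No, left-factoring is not needed

Left-factoring is needed when two productions for the same non-terminal
share a common prefix on the right-hand side.

Productions for B:
  B → S (
  B → A
Productions for A:
  A → A A
  A → S

No common prefixes found.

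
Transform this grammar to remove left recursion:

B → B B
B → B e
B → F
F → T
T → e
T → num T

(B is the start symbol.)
B is directly left-recursive. The standard transformation for
  A → A α₁ | ... | A α_m | β₁ | ... | β_n
is
  A  → β₁ A' | ... | β_n A'
  A' → α₁ A' | ... | α_m A' | ε

B → F becomes B → F B'
B → B B becomes B' → B B'
B → B e becomes B' → e B'
Add B' → ε

Productions for other non-terminals are unchanged:
  F → T
  T → e
  T → num T

Resulting grammar:
B → F B'
B' → B B'
B' → e B'
B' → ε
F → T
T → e
T → num T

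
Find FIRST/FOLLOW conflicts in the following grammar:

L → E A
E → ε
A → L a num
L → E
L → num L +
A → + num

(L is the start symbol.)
A FIRST/FOLLOW conflict occurs when a non-terminal N has a nullable alternative N → β (β ⇒* ε) and another alternative N → α with FIRST(α) ∩ FOLLOW(N) ≠ ∅: on such a lookahead the parser cannot decide between expanding α and letting N vanish via β.

Nullable non-terminals: E, L.
FIRST sets used below: FIRST(E) = { ε }, FIRST(A) = { '+', 'a', 'num' }
E has a nullable alternative but only one production, so nothing to check.

L: nullable alternative(s) L → E; FOLLOW(L) = { $, '+', 'a' }
  L → E A: FIRST \ {ε} = { '+', 'a', 'num' } — overlaps FOLLOW(L) on { '+', 'a' }: CONFLICT
  L → E: FIRST \ {ε} = { } — this is the only nullable alternative, skip
  L → num L +: FIRST \ {ε} = { 'num' } — disjoint from FOLLOW(L)

A has no nullable alternative, so no FIRST/FOLLOW check is needed there.

So the grammar has 1 FIRST/FOLLOW conflict (marked CONFLICT above).

Answer: Yes. L → E A with FOLLOW(L) on { '+', 'a' }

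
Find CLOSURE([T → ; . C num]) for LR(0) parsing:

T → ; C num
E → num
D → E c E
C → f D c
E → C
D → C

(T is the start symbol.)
{ [C → . f D c], [T → ; . C num] }

Start with: [T → ; . C num]
  [T → ; . C num] has the dot before C: add [C → . f D c]
No further items can be added.

CLOSURE = { [C → . f D c], [T → ; . C num] }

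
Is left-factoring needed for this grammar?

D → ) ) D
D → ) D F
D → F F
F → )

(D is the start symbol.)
Yes, D has productions with common prefix ')'

Left-factoring is needed when two productions for the same non-terminal
share a common prefix on the right-hand side.

Productions for D:
  D → ) ) D
  D → ) D F
  D → F F

Found common prefix ')' in productions for D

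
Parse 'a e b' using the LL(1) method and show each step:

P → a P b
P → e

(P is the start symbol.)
LL(1) parsing maintains a stack (initially the start symbol over $) and the input. At each step: if the stack top is a terminal, match it against the current input token; if it is a non-terminal N, replace it with the RHS of M[N, lookahead] (the unique production whose predict set contains the lookahead).

Stack is shown with the top on the left.

Stack    Input    Action
------------------------
P $      a e b $  output P → a P b
a P b $  a e b $  match 'a'
P b $    e b $    output P → e
e b $    e b $    match 'e'
b $      b $      match 'b'
$        $        accept

The string is accepted.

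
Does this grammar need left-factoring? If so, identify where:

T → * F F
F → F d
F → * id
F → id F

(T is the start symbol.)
No, left-factoring is not needed

Left-factoring is needed when two productions for the same non-terminal
share a common prefix on the right-hand side.

Productions for F:
  F → F d
  F → * id
  F → id F

No common prefixes found.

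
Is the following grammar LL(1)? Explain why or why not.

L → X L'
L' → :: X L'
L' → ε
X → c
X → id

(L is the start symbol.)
A grammar is LL(1) if for each non-terminal N with multiple productions, the predict sets of those productions are pairwise disjoint, where PREDICT(N → α) = (FIRST(α) \ {ε}) ∪ (FOLLOW(N) if α ⇒* ε).

Relevant sets:
  FOLLOW(L') = { $ }

For L':
  PREDICT(L' → :: X L') = { '::' }
  PREDICT(L' → ε) = { $ }
For X:
  PREDICT(X → c) = { 'c' }
  PREDICT(X → id) = { 'id' }
L has a single production, so nothing to check there.

All predict sets are disjoint. The grammar IS LL(1).

Answer: Yes, the grammar is LL(1).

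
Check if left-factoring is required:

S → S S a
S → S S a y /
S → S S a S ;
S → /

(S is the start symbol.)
Left-factoring is needed when two productions for the same non-terminal
share a common prefix on the right-hand side.

Productions for S:
  S → S S a
  S → S S a y /
  S → S S a S ;
  S → /

Found common prefix 'S S a' in productions for S

Answer: Yes, S has productions with common prefix 'S S a'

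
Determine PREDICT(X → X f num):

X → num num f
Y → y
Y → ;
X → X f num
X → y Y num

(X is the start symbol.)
PREDICT(X → X f num) = (FIRST(RHS) \ {ε}) ∪ (FOLLOW(X) if ε ∈ FIRST(RHS), i.e. RHS ⇒* ε)
FIRST(X) = { 'num', 'y' }
FIRST(X f num) = { 'num', 'y' }
ε ∉ FIRST(X f num), so FOLLOW(X) is not added.
PREDICT(X → X f num) = { 'num', 'y' }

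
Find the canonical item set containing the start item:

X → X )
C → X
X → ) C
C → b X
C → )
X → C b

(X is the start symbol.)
{ [C → . )], [C → . X], [C → . b X], [X → . ) C], [X → . C b], [X → . X )], [X' → . X] }

First, augment the grammar with X' → X
I₀ = CLOSURE({ [X' → . X] }):
  [X' → . X] has the dot before X: add [X → . X )], [X → . ) C], [X → . C b]
  [X → . C b] has the dot before C: add [C → . X], [C → . b X], [C → . )]
No further items can be added.

I₀ = { [C → . )], [C → . X], [C → . b X], [X → . ) C], [X → . C b], [X → . X )], [X' → . X] }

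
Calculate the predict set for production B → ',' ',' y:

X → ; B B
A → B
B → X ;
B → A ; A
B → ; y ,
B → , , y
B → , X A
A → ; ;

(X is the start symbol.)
{ ',' }

PREDICT(B → ',' ',' y) = (FIRST(RHS) \ {ε}) ∪ (FOLLOW(B) if ε ∈ FIRST(RHS), i.e. RHS ⇒* ε)
FIRST(',' ',' y) = { ',' }
ε ∉ FIRST(',' ',' y), so FOLLOW(B) is not added.
PREDICT(B → ',' ',' y) = { ',' }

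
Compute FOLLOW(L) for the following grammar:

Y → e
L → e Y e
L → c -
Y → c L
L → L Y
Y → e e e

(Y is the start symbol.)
In Y → c L: L is at the end, add FOLLOW(Y)
In L → L Y: L is followed by Y, add FIRST(Y) \ {ε} = { 'c', 'e' }

The FOLLOW sets referred to above (computed the same way, to a fixed point):
  FOLLOW(Y) = { $, 'c', 'e' }

Taking the union: FOLLOW(L) = { $, 'c', 'e' }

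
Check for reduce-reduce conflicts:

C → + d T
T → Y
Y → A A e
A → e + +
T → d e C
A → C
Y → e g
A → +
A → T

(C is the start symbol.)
Yes — I7: [A → T .] vs [C → + d T .]

A reduce-reduce conflict occurs when an LR(0) state has two complete items [A → α .] and [B → β .] — both call for a reduction, and with no lookahead the parser cannot choose between them.

Augment with C' → C and build the canonical LR(0) collection (I0 = CLOSURE({[C' → . C]}), then GOTO on every symbol after a dot until no new states appear). It has 19 states:
  I0: { [C → . + d T], [C' → . C] }  — shift
  I1: { [C → + . d T] }  — shift
  I2: { [C' → C .] }  — accept
  I3: { [A → . +], [A → . C], [A → . T], [A → . e + +], [C → + d . T], [C → . + d T], [T → . Y], [T → . d e C], [Y → . A A e], [Y → . e g] }  — shift
  I4: { [A → + .], [C → + . d T] }  — shift, reduce
  I5: { [A → . +], [A → . C], [A → . T], [A → . e + +], [C → . + d T], [T → . Y], [T → . d e C], [Y → . A A e], [Y → . e g], [Y → A . A e] }  — shift
  I6: { [A → C .] }  — reduce
  I7: { [A → T .], [C → + d T .] }  — 2 reduces
  I8: { [T → Y .] }  — reduce
  I9: { [T → d . e C] }  — shift
  I10: { [A → e . + +], [Y → e . g] }  — shift
  I11: { [A → e + . +] }  — shift
  I12: { [Y → e g .] }  — reduce
  I13: { [A → e + + .] }  — reduce
  I14: { [C → . + d T], [T → d e . C] }  — shift
  I15: { [T → d e C .] }  — reduce
  I16: { [A → . +], [A → . C], [A → . T], [A → . e + +], [C → . + d T], [T → . Y], [T → . d e C], [Y → . A A e], [Y → . e g], [Y → A . A e], [Y → A A . e] }  — shift
  I17: { [A → T .] }  — reduce
  I18: { [A → e . + +], [Y → A A e .], [Y → e . g] }  — shift, reduce

I7 contains complete items [A → T .], [C → + d T .] — reduce-reduce conflict.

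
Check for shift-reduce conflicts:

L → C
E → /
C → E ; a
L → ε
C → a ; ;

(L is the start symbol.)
A shift-reduce conflict occurs when an LR(0) state has both:
  - a complete (reduce) item [A → α .] (dot at the end), and
  - a shift item [B → β . c γ] (dot before a terminal).

Augment with L' → L and build the canonical LR(0) collection (I0 = CLOSURE({[L' → . L]}), then GOTO on every symbol after a dot until no new states appear). It has 10 states:
  I0: { [C → . E ; a], [C → . a ; ;], [E → . /], [L → . C], [L → .], [L' → . L] }  — shift, reduce
  I1: { [E → / .] }  — reduce
  I2: { [L → C .] }  — reduce
  I3: { [C → E . ; a] }  — shift
  I4: { [L' → L .] }  — accept
  I5: { [C → a . ; ;] }  — shift
  I6: { [C → a ; . ;] }  — shift
  I7: { [C → a ; ; .] }  — reduce
  I8: { [C → E ; . a] }  — shift
  I9: { [C → E ; a .] }  — reduce

I0 contains reduce item [L → .] and shift items [C → . a ; ;], [E → . /] — shift-reduce conflict.

Answer: Yes — I0: [L → .] vs [C → . a ; ;]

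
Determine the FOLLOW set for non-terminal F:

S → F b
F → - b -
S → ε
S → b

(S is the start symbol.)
In S → F b: F is followed by b, add FIRST(b) \ {ε} = { 'b' }

Taking the union: FOLLOW(F) = { 'b' }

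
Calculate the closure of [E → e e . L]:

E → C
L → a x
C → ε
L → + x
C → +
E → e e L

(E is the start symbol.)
{ [E → e e . L], [L → . + x], [L → . a x] }

Start with: [E → e e . L]
  [E → e e . L] has the dot before L: add [L → . a x], [L → . + x]
No further items can be added.

CLOSURE = { [E → e e . L], [L → . + x], [L → . a x] }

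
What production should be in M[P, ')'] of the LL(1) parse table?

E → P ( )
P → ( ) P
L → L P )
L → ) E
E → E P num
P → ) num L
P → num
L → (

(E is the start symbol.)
P → ) num L

To find M[P, ')'], we find productions for P where ')' is in the predict set (PREDICT(N → α) = (FIRST(α) \ {ε}) ∪ (FOLLOW(N) if α ⇒* ε)).

P → ( ) P: PREDICT = { '(' }
P → ) num L: PREDICT = { ')' }
  ')' is in predict set, so this production goes in M[P, ')']
P → num: PREDICT = { 'num' }

M[P, ')'] = P → ) num L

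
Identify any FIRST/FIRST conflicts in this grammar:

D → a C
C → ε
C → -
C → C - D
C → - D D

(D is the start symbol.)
FIRST sets of the non-terminals at (or reachable through a nullable prefix from) the front of some alternative:
  FIRST(C) = { '-', ε }

Productions for C:
  C → ε: FIRST = { ε }
  C → -: FIRST = { '-' }
  C → C - D: FIRST = { '-' }
  C → - D D: FIRST = { '-' }
D has only one production, so no FIRST/FIRST conflict is possible there.

Conflict for C: C → - and C → C - D
  Overlap: { '-' }
Conflict for C: C → - and C → - D D
  Overlap: { '-' }
Conflict for C: C → C - D and C → - D D
  Overlap: { '-' }

Answer: Yes. C → '-' / C → C '-' D on { '-' }; C → '-' / C → '-' D D on { '-' }; C → C '-' D / C → '-' D D on { '-' }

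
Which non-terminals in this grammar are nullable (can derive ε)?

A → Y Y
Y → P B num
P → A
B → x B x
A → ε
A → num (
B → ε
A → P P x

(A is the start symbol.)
{ 'A', 'B', 'P' }

A non-terminal is nullable if it can derive ε (the empty string): either it has an ε-production, or it has a production whose right-hand side consists entirely of nullable non-terminals.

ε-productions: A → ε, B → ε
So A, B are immediately nullable.
P → A: every symbol on the right is nullable, so P is nullable too.
No further non-terminal can be added: every production for the remaining non-terminals contains a terminal or a non-nullable non-terminal.
Nullable = { 'A', 'B', 'P' }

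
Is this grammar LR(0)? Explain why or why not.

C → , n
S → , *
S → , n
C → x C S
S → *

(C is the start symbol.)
A grammar is LR(0) if no state in the canonical LR(0) collection has:
  - both a shift item (dot before a terminal) and a complete item (shift-reduce conflict), or
  - two or more complete items (reduce-reduce conflict; the accept item [C' → C .] counts as a complete item here).

Augment with C' → C and build the canonical LR(0) collection (I0 = CLOSURE({[C' → . C]}), then GOTO on every symbol after a dot until no new states appear). It has 11 states:
  I0: { [C → . , n], [C → . x C S], [C' → . C] }  — shift
  I1: { [C → , . n] }  — shift
  I2: { [C' → C .] }  — accept
  I3: { [C → . , n], [C → . x C S], [C → x . C S] }  — shift
  I4: { [C → x C . S], [S → . *], [S → . , *], [S → . , n] }  — shift
  I5: { [S → * .] }  — reduce
  I6: { [S → , . *], [S → , . n] }  — shift
  I7: { [C → x C S .] }  — reduce
  I8: { [S → , * .] }  — reduce
  I9: { [S → , n .] }  — reduce
  I10: { [C → , n .] }  — reduce

Every state is either a pure shift/goto state or contains exactly one complete item and nothing to shift — no conflicts. The grammar is LR(0).

Answer: Yes, the grammar is LR(0)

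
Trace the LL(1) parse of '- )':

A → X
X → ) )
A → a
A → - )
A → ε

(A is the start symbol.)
Stack is shown with the top on the left.

Stack  Input  Action
--------------------
A $    - ) $  output A → - )
- ) $  - ) $  match '-'
) $    ) $    match ')'
$      $      accept

The string is accepted.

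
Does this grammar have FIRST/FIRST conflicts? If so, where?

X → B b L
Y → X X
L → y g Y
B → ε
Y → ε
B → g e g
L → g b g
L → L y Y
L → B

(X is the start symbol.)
A FIRST/FIRST conflict occurs when two productions N → α and N → β for the same non-terminal have FIRST(α) ∩ FIRST(β) ≠ ∅ (with ε ∈ FIRST of a nullable right-hand side, so two nullable alternatives also conflict).

FIRST sets of the non-terminals at (or reachable through a nullable prefix from) the front of some alternative:
  FIRST(X) = { 'b', 'g' }
  FIRST(L) = { 'g', 'y', ε }
  FIRST(B) = { 'g', ε }

Productions for Y:
  Y → X X: FIRST = { 'b', 'g' }
  Y → ε: FIRST = { ε }
Productions for L:
  L → y g Y: FIRST = { 'y' }
  L → g b g: FIRST = { 'g' }
  L → L y Y: FIRST = { 'g', 'y' }
  L → B: FIRST = { 'g', ε }
Productions for B:
  B → ε: FIRST = { ε }
  B → g e g: FIRST = { 'g' }
X has only one production, so no FIRST/FIRST conflict is possible there.

Conflict for L: L → y g Y and L → L y Y
  Overlap: { 'y' }
Conflict for L: L → g b g and L → L y Y
  Overlap: { 'g' }
Conflict for L: L → g b g and L → B
  Overlap: { 'g' }
Conflict for L: L → L y Y and L → B
  Overlap: { 'g' }

Answer: Yes. L → y g Y / L → L y Y on { 'y' }; L → g b g / L → L y Y on { 'g' }; L → g b g / L → B on { 'g' }; L → L y Y / L → B on { 'g' }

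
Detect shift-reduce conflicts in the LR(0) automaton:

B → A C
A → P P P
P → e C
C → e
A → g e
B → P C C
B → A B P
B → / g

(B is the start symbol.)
Augment with B' → B and build the canonical LR(0) collection (I0 = CLOSURE({[B' → . B]}), then GOTO on every symbol after a dot until no new states appear). It has 19 states:
  I0: { [A → . P P P], [A → . g e], [B → . / g], [B → . A B P], [B → . A C], [B → . P C C], [B' → . B], [P → . e C] }  — shift
  I1: { [B → / . g] }  — shift
  I2: { [A → . P P P], [A → . g e], [B → . / g], [B → . A B P], [B → . A C], [B → . P C C], [B → A . B P], [B → A . C], [C → . e], [P → . e C] }  — shift
  I3: { [B' → B .] }  — accept
  I4: { [A → P . P P], [B → P . C C], [C → . e], [P → . e C] }  — shift
  I5: { [C → . e], [P → e . C] }  — shift
  I6: { [A → g . e] }  — shift
  I7: { [A → g e .] }  — reduce
  I8: { [P → e C .] }  — reduce
  I9: { [C → e .] }  — reduce
  I10: { [B → P C . C], [C → . e] }  — shift
  I11: { [A → P P . P], [P → . e C] }  — shift
  I12: { [C → . e], [C → e .], [P → e . C] }  — shift, reduce
  I13: { [A → P P P .] }  — reduce
  I14: { [B → P C C .] }  — reduce
  I15: { [B → A B . P], [P → . e C] }  — shift
  I16: { [B → A C .] }  — reduce
  I17: { [B → A B P .] }  — reduce
  I18: { [B → / g .] }  — reduce

I12 contains reduce item [C → e .] and shift item [C → . e] — shift-reduce conflict.

Answer: Yes — I12: [C → e .] vs [C → . e]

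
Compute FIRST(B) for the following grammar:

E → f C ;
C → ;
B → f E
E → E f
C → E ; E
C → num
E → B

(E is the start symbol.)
{ 'f' }

To compute FIRST(B), examine every production with B on the left-hand side, reading each right-hand side left to right until a non-nullable symbol is reached.

From B → f E:
  - f is a terminal: add 'f' and stop

Collecting: FIRST(B) = { 'f' }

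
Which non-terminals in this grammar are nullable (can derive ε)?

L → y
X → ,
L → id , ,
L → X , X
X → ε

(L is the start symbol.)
ε-productions: X → ε
So X is immediately nullable.
No further non-terminal can be added: every production for the remaining non-terminals contains a terminal or a non-nullable non-terminal.
Nullable = { 'X' }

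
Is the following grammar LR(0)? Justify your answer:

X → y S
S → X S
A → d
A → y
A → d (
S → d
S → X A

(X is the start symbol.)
No. Shift-reduce conflict between [A → d .] and [A → d . (]

Augment with X' → X and build the canonical LR(0) collection (I0 = CLOSURE({[X' → . X]}), then GOTO on every symbol after a dot until no new states appear). It has 11 states:
  I0: { [X → . y S], [X' → . X] }  — shift
  I1: { [X' → X .] }  — accept
  I2: { [S → . X A], [S → . X S], [S → . d], [X → . y S], [X → y . S] }  — shift
  I3: { [X → y S .] }  — reduce
  I4: { [A → . d (], [A → . d], [A → . y], [S → . X A], [S → . X S], [S → . d], [S → X . A], [S → X . S], [X → . y S] }  — shift
  I5: { [S → d .] }  — reduce
  I6: { [S → X A .] }  — reduce
  I7: { [S → X S .] }  — reduce
  I8: { [A → d . (], [A → d .], [S → d .] }  — shift, 2 reduces
  I9: { [A → y .], [S → . X A], [S → . X S], [S → . d], [X → . y S], [X → y . S] }  — shift, reduce
  I10: { [A → d ( .] }  — reduce

Conflict in state I8:
  Shift-reduce conflict between [A → d .] and [A → d . (]
So the grammar is NOT LR(0).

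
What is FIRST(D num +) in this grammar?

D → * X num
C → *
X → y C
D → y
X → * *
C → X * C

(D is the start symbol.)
FIRST sets of the non-terminals involved (from the grammar, by fixed-point iteration):
  FIRST(D) = { '*', 'y' }

To compute FIRST(D num +), process the symbols left to right:
Symbol D is a non-terminal. Add FIRST(D) \ {ε} = { '*', 'y' }
D is not nullable (ε ∉ FIRST(D)), so stop here.
FIRST(D num +) = { '*', 'y' }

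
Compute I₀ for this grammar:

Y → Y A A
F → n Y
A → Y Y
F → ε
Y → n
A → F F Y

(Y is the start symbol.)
First, augment the grammar with Y' → Y
I₀ = CLOSURE({ [Y' → . Y] }):
  [Y' → . Y] has the dot before Y: add [Y → . Y A A], [Y → . n]
No further items can be added.

I₀ = { [Y → . Y A A], [Y → . n], [Y' → . Y] }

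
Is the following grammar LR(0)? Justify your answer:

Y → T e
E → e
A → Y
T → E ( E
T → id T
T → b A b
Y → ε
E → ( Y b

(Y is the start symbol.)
No. Shift-reduce conflict between [Y → .] and [E → . ( Y b]

A grammar is LR(0) if no state in the canonical LR(0) collection has:
  - both a shift item (dot before a terminal) and a complete item (shift-reduce conflict), or
  - two or more complete items (reduce-reduce conflict; the accept item [Y' → Y .] counts as a complete item here).

Augment with Y' → Y and build the canonical LR(0) collection (I0 = CLOSURE({[Y' → . Y]}), then GOTO on every symbol after a dot until no new states appear). It has 17 states:
  I0: { [E → . ( Y b], [E → . e], [T → . E ( E], [T → . b A b], [T → . id T], [Y → . T e], [Y → .], [Y' → . Y] }  — shift, reduce
  I1: { [E → ( . Y b], [E → . ( Y b], [E → . e], [T → . E ( E], [T → . b A b], [T → . id T], [Y → . T e], [Y → .] }  — shift, reduce
  I2: { [T → E . ( E] }  — shift
  I3: { [Y → T . e] }  — shift
  I4: { [Y' → Y .] }  — accept
  I5: { [A → . Y], [E → . ( Y b], [E → . e], [T → . E ( E], [T → . b A b], [T → . id T], [T → b . A b], [Y → . T e], [Y → .] }  — shift, reduce
  I6: { [E → e .] }  — reduce
  I7: { [E → . ( Y b], [E → . e], [T → . E ( E], [T → . b A b], [T → . id T], [T → id . T] }  — shift
  I8: { [T → id T .] }  — reduce
  I9: { [T → b A . b] }  — shift
  I10: { [A → Y .] }  — reduce
  I11: { [T → b A b .] }  — reduce
  I12: { [Y → T e .] }  — reduce
  I13: { [E → . ( Y b], [E → . e], [T → E ( . E] }  — shift
  I14: { [T → E ( E .] }  — reduce
  I15: { [E → ( Y . b] }  — shift
  I16: { [E → ( Y b .] }  — reduce

Conflict in state I0:
  Shift-reduce conflict between [Y → .] and [E → . ( Y b]
So the grammar is NOT LR(0).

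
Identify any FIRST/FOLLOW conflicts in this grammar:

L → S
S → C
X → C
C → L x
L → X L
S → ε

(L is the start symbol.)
A FIRST/FOLLOW conflict occurs when a non-terminal N has a nullable alternative N → β (β ⇒* ε) and another alternative N → α with FIRST(α) ∩ FOLLOW(N) ≠ ∅: on such a lookahead the parser cannot decide between expanding α and letting N vanish via β.

Nullable non-terminals: L, S.
FIRST sets used below: FIRST(S) = { 'x', ε }, FIRST(X) = { 'x' }, FIRST(C) = { 'x' }

L: nullable alternative(s) L → S; FOLLOW(L) = { $, 'x' }
  L → S: FIRST \ {ε} = { 'x' } — this is the only nullable alternative, skip
  L → X L: FIRST \ {ε} = { 'x' } — overlaps FOLLOW(L) on { 'x' }: CONFLICT

S: nullable alternative(s) S → ε; FOLLOW(S) = { $, 'x' }
  S → C: FIRST \ {ε} = { 'x' } — overlaps FOLLOW(S) on { 'x' }: CONFLICT
  S → ε: FIRST \ {ε} = { } — this is the only nullable alternative, skip

C, X have no nullable alternative, so no FIRST/FOLLOW check is needed there.

So the grammar has 2 FIRST/FOLLOW conflicts (marked CONFLICT above).

Answer: Yes. L → X L with FOLLOW(L) on { 'x' }; S → C with FOLLOW(S) on { 'x' }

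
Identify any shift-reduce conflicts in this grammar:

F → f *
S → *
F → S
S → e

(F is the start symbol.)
Augment with F' → F and build the canonical LR(0) collection (I0 = CLOSURE({[F' → . F]}), then GOTO on every symbol after a dot until no new states appear). It has 7 states:
  I0: { [F → . S], [F → . f *], [F' → . F], [S → . *], [S → . e] }  — shift
  I1: { [S → * .] }  — reduce
  I2: { [F' → F .] }  — accept
  I3: { [F → S .] }  — reduce
  I4: { [S → e .] }  — reduce
  I5: { [F → f . *] }  — shift
  I6: { [F → f * .] }  — reduce

No state contains both a complete item and a shift item.

Answer: No shift-reduce conflicts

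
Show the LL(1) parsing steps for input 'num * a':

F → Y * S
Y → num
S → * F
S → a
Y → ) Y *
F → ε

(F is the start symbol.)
LL(1) parsing maintains a stack (initially the start symbol over $) and the input. At each step: if the stack top is a terminal, match it against the current input token; if it is a non-terminal N, replace it with the RHS of M[N, lookahead] (the unique production whose predict set contains the lookahead).

Stack is shown with the top on the left.

Stack      Input      Action
----------------------------
F $        num * a $  output F → Y * S
Y * S $    num * a $  output Y → num
num * S $  num * a $  match 'num'
* S $      * a $      match '*'
S $        a $        output S → a
a $        a $        match 'a'
$          $          accept

The string is accepted.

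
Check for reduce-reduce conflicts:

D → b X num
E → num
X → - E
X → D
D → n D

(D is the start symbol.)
No reduce-reduce conflicts

Augment with D' → D and build the canonical LR(0) collection (I0 = CLOSURE({[D' → . D]}), then GOTO on every symbol after a dot until no new states appear). It has 11 states:
  I0: { [D → . b X num], [D → . n D], [D' → . D] }  — shift
  I1: { [D' → D .] }  — accept
  I2: { [D → . b X num], [D → . n D], [D → b . X num], [X → . - E], [X → . D] }  — shift
  I3: { [D → . b X num], [D → . n D], [D → n . D] }  — shift
  I4: { [D → n D .] }  — reduce
  I5: { [E → . num], [X → - . E] }  — shift
  I6: { [X → D .] }  — reduce
  I7: { [D → b X . num] }  — shift
  I8: { [D → b X num .] }  — reduce
  I9: { [X → - E .] }  — reduce
  I10: { [E → num .] }  — reduce

No state contains more than one complete item.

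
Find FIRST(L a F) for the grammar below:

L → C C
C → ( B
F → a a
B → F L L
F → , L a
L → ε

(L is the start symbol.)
{ '(', 'a' }

FIRST sets of the non-terminals involved (from the grammar, by fixed-point iteration):
  FIRST(L) = { '(', ε }

To compute FIRST(L a F), process the symbols left to right:
Symbol L is a non-terminal. Add FIRST(L) \ {ε} = { '(' }
L is nullable (ε ∈ FIRST(L)), continue to the next symbol.
Symbol a is a terminal. Add 'a' and stop.
FIRST(L a F) = { '(', 'a' }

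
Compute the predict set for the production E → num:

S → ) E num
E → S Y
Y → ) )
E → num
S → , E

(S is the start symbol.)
{ 'num' }

PREDICT(E → num) = (FIRST(RHS) \ {ε}) ∪ (FOLLOW(E) if ε ∈ FIRST(RHS), i.e. RHS ⇒* ε)
FIRST(num) = { 'num' }
ε ∉ FIRST(num), so FOLLOW(E) is not added.
PREDICT(E → num) = { 'num' }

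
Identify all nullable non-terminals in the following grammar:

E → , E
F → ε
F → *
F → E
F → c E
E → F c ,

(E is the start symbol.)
A non-terminal is nullable if it can derive ε (the empty string): either it has an ε-production, or it has a production whose right-hand side consists entirely of nullable non-terminals.

ε-productions: F → ε
So F is immediately nullable.
No further non-terminal can be added: every production for the remaining non-terminals contains a terminal or a non-nullable non-terminal.
Nullable = { 'F' }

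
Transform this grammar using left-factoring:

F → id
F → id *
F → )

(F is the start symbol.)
Left-factoring transforms A → αβ₁ | αβ₂ into A → αA' and A' → β₁ | β₂
(α is the longest common prefix among the alternatives). Repeat until
no nonterminal has two alternatives with a common prefix.

Round 1: F has alternatives sharing prefix 'id'. Introduce F': F → id F'
  Add: F' → ε
  Add: F' → *

No remaining common prefixes — done.

Resulting grammar:
F → id F'
F' → ε
F' → *
F → )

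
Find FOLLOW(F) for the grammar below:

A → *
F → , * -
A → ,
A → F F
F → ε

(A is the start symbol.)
In A → F F: F is followed by F, add FIRST(F) \ {ε} = { ',' }
  F is nullable, so also add FOLLOW(A)
In A → F F: F is at the end, add FOLLOW(A)

The FOLLOW sets referred to above (computed the same way, to a fixed point):
  FOLLOW(A) = { $ }

Taking the union: FOLLOW(F) = { $, ',' }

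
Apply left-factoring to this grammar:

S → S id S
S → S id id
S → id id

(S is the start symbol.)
S → S id S'
S' → S
S' → id
S → id id

Left-factoring transforms A → αβ₁ | αβ₂ into A → αA' and A' → β₁ | β₂
(α is the longest common prefix among the alternatives). Repeat until
no nonterminal has two alternatives with a common prefix.

Round 1: S has alternatives sharing prefix 'S id'. Introduce S': S → S id S'
  Add: S' → S
  Add: S' → id

No remaining common prefixes — done.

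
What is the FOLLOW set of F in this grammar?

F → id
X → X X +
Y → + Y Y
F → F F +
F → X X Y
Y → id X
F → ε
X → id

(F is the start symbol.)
F is the start symbol, so $ ∈ FOLLOW(F).
In F → F F +: F is followed by F '+', add FIRST(F '+') \ {ε} = { '+', 'id' }
In F → F F +: F is followed by '+', add FIRST('+') \ {ε} = { '+' }

Taking the union: FOLLOW(F) = { $, '+', 'id' }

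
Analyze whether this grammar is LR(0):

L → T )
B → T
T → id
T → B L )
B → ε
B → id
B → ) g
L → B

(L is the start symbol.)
No. Shift-reduce conflict between [B → .] and [B → . ) g]

Augment with L' → L and build the canonical LR(0) collection (I0 = CLOSURE({[L' → . L]}), then GOTO on every symbol after a dot until no new states appear). It has 10 states:
  I0: { [B → . ) g], [B → . T], [B → . id], [B → .], [L → . B], [L → . T )], [L' → . L], [T → . B L )], [T → . id] }  — shift, reduce
  I1: { [B → ) . g] }  — shift
  I2: { [B → . ) g], [B → . T], [B → . id], [B → .], [L → . B], [L → . T )], [L → B .], [T → . B L )], [T → . id], [T → B . L )] }  — shift, 2 reduces
  I3: { [L' → L .] }  — accept
  I4: { [B → T .], [L → T . )] }  — shift, reduce
  I5: { [B → id .], [T → id .] }  — 2 reduces
  I6: { [L → T ) .] }  — reduce
  I7: { [T → B L . )] }  — shift
  I8: { [T → B L ) .] }  — reduce
  I9: { [B → ) g .] }  — reduce

Conflict in state I0:
  Shift-reduce conflict between [B → .] and [B → . ) g]
So the grammar is NOT LR(0).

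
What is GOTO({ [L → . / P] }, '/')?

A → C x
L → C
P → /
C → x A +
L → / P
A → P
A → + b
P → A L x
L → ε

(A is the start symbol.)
{ [A → . + b], [A → . C x], [A → . P], [C → . x A +], [L → / . P], [P → . /], [P → . A L x] }

GOTO(I, '/') = CLOSURE({ [A → αX.β] : [A → α.Xβ] ∈ I, X = '/' })

Items with dot before '/', with the dot advanced:
  [L → . / P] → [L → / . P]
Closure of the advanced items:
  [L → / . P] has the dot before P: add [P → . /], [P → . A L x]
  [P → . A L x] has the dot before A: add [A → . C x], [A → . P], [A → . + b]
  [A → . C x] has the dot before C: add [C → . x A +]

GOTO = { [A → . + b], [A → . C x], [A → . P], [C → . x A +], [L → / . P], [P → . /], [P → . A L x] }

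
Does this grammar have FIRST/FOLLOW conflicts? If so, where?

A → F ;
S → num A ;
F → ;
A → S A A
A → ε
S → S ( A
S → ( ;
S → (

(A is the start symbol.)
Nullable non-terminals: A.
FIRST sets used below: FIRST(F) = { ';' }, FIRST(S) = { '(', 'num' }

A: nullable alternative(s) A → ε; FOLLOW(A) = { $, '(', ';', 'num' }
  A → F ;: FIRST \ {ε} = { ';' } — overlaps FOLLOW(A) on { ';' }: CONFLICT
  A → S A A: FIRST \ {ε} = { '(', 'num' } — overlaps FOLLOW(A) on { '(', 'num' }: CONFLICT
  A → ε: FIRST \ {ε} = { } — this is the only nullable alternative, skip

F, S have no nullable alternative, so no FIRST/FOLLOW check is needed there.

So the grammar has 2 FIRST/FOLLOW conflicts (marked CONFLICT above).

Answer: Yes. A → F ';' with FOLLOW(A) on { ';' }; A → S A A with FOLLOW(A) on { '(', 'num' }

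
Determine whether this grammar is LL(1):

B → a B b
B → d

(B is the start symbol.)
For B:
  PREDICT(B → a B b) = { 'a' }
  PREDICT(B → d) = { 'd' }

All predict sets are disjoint. The grammar IS LL(1).

Answer: Yes, the grammar is LL(1).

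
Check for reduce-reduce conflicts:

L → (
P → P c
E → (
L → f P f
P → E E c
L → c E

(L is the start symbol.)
No reduce-reduce conflicts

Augment with L' → L and build the canonical LR(0) collection (I0 = CLOSURE({[L' → . L]}), then GOTO on every symbol after a dot until no new states appear). It has 13 states:
  I0: { [L → . (], [L → . c E], [L → . f P f], [L' → . L] }  — shift
  I1: { [L → ( .] }  — reduce
  I2: { [L' → L .] }  — accept
  I3: { [E → . (], [L → c . E] }  — shift
  I4: { [E → . (], [L → f . P f], [P → . E E c], [P → . P c] }  — shift
  I5: { [E → ( .] }  — reduce
  I6: { [E → . (], [P → E . E c] }  — shift
  I7: { [L → f P . f], [P → P . c] }  — shift
  I8: { [P → P c .] }  — reduce
  I9: { [L → f P f .] }  — reduce
  I10: { [P → E E . c] }  — shift
  I11: { [P → E E c .] }  — reduce
  I12: { [L → c E .] }  — reduce

No state contains more than one complete item.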